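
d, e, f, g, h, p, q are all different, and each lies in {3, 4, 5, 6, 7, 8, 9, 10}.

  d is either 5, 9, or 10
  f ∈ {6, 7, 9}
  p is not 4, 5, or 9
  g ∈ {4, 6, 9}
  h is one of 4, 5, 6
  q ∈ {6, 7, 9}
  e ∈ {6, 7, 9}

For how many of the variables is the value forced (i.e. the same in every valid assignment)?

3

e, f, q share exactly the 3 values {6, 7, 9}; by pigeonhole those values go to them, so strike 6, 7, 9 from d, g, h, p.
g must be 4 (only option left). So h can't be 4.
That leaves h = 5. So d can't be 5.
That leaves d = 10. So p can't be 10.
Determined: d=10, g=4, h=5. The other variables each still have more than one consistent value. That makes 3.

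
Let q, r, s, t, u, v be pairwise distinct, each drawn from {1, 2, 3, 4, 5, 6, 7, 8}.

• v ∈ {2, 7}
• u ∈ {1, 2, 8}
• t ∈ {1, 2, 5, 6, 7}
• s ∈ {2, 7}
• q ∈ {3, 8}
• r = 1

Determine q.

3

r must be 1 (only option left). Eliminate 1 elsewhere: t, u.
s and v share exactly the 2 values {2, 7}; by pigeonhole those values go to them, so strike 2, 7 from t, u.
u must be 8 (only option left). So q can't be 8.
So q = 3.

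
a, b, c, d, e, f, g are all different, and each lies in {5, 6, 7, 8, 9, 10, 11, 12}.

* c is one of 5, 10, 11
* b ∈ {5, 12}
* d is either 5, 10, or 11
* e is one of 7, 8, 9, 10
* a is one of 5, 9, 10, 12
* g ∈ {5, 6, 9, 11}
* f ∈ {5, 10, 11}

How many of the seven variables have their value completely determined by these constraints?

3

c, d, f share exactly the 3 values {5, 10, 11}; by pigeonhole those values go to them, so strike 5, 10, 11 from a, b, e, g.
b has just one choice, so b = 12. So a can't be 12.
a must be 9 (only option left). Remove 9 from e, g.
That leaves g = 6.
Determined: a=9, b=12, g=6. The other variables each still have more than one consistent value. That makes 3.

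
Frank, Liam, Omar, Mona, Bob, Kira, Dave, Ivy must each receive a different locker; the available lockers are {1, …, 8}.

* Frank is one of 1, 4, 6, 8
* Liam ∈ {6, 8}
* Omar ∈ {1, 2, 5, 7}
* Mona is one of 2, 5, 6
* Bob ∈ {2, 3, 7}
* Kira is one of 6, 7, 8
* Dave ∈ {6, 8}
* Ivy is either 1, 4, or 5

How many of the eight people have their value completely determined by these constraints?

The 8 variables draw from only 8 values {1, 2, 3, 4, 5, 6, 7, 8}, so each is used; only Bob can be 3, hence Bob = 3.
Liam and Dave share exactly the 2 values {6, 8}; by pigeonhole those values go to them, so strike 6, 8 from Frank, Mona, Kira.
Kira has just one choice, so Kira = 7. Eliminate 7 elsewhere: Omar.
Determined: Bob=3, Kira=7. The other people each still have more than one consistent value. That makes 2.

2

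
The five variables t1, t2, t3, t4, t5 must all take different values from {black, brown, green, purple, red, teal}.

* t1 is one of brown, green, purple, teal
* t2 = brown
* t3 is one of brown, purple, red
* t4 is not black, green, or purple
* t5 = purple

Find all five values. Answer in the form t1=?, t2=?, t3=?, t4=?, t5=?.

t1=green, t2=brown, t3=red, t4=teal, t5=purple

t2 must be brown (only option left). Eliminate brown elsewhere: t1, t3, t4.
t5 has just one choice, so t5 = purple. Eliminate purple elsewhere: t1, t3.
t3 must be red (only option left). Strike red from t4.
t4 must be teal (only option left). Eliminate teal elsewhere: t1.
t1's domain is down to {green}, so t1 = green.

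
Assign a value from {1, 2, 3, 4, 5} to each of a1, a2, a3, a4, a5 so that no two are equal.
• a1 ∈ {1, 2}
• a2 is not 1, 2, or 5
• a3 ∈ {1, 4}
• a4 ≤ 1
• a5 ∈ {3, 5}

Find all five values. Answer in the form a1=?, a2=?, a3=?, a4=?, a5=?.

a4's domain is down to {1}, so a4 = 1. Strike 1 from a1, a3.
a1's domain is down to {2}, so a1 = 2.
That leaves a3 = 4. Eliminate 4 elsewhere: a2.
a2 must be 3 (only option left). Eliminate 3 elsewhere: a5.
That leaves a5 = 5.

a1=2, a2=3, a3=4, a4=1, a5=5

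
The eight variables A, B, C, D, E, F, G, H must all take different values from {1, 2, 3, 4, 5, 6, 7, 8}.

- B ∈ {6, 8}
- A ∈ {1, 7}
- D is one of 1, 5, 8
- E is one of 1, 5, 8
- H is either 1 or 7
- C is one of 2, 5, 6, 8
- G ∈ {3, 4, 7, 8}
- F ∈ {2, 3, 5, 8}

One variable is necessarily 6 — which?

B

The 8 variables together cover exactly {1, 2, 3, 4, 5, 6, 7, 8} — 8 values for 8 variables — and 4 appears only in G's list, so G = 4.
The 7 still-open variables draw from only 7 values {1, 2, 3, 5, 6, 7, 8}, so each is used; only F can be 3, hence F = 3.
The 6 still-open variables together cover exactly {1, 2, 5, 6, 7, 8} — 6 values for 6 variables — and 2 appears only in C's list, so C = 2.
The 5 still-open variables draw from only 5 values {1, 5, 6, 7, 8}, so each is used; only B can be 6, hence B = 6.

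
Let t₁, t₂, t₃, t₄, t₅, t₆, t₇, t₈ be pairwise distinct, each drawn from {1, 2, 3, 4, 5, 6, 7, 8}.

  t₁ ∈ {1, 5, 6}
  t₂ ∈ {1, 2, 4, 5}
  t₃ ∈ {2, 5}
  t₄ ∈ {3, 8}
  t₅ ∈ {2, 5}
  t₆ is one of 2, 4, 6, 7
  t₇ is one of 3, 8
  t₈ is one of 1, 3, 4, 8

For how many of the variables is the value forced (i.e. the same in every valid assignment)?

2

The 8 variables draw from only 8 values {1, 2, 3, 4, 5, 6, 7, 8}, so each is used; only t₆ can be 7, hence t₆ = 7.
Among the 7 still-open variables, 6 fits only t₁ (and all 7 values in {1, 2, 3, 4, 5, 6, 8} must be used), so t₁ = 6.
t₃ and t₅ between them cover only {2, 5} — a naked pair. Remove those values from t₂.
The 2 variables t₄ and t₇ are confined to {3, 8}, which locks those values in; drop them from t₈.
Determined: t₁=6, t₆=7. The other variables each still have more than one consistent value. That makes 2.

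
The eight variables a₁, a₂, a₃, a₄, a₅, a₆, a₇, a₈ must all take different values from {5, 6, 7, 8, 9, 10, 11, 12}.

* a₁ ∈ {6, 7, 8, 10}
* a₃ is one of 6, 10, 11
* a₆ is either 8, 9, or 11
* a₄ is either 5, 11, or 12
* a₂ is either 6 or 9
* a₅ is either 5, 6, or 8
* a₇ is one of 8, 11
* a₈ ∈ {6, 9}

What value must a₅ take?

The 8 variables together cover exactly {5, 6, 7, 8, 9, 10, 11, 12} — 8 values for 8 variables — and 7 appears only in a₁'s list, so a₁ = 7.
Among the 7 still-open variables, 10 fits only a₃ (and all 7 values in {5, 6, 8, 9, 10, 11, 12} must be used), so a₃ = 10.
The 6 still-open variables together cover exactly {5, 6, 8, 9, 11, 12} — 6 values for 6 variables — and 12 appears only in a₄'s list, so a₄ = 12.
Among the 5 still-open variables, 5 fits only a₅ (and all 5 values in {5, 6, 8, 9, 11} must be used), so a₅ = 5.

5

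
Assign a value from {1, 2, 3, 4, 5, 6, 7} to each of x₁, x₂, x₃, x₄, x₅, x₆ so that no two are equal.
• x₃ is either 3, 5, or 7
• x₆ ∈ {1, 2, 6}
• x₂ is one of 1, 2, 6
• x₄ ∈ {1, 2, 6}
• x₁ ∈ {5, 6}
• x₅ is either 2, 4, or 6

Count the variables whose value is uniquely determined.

2

x₂, x₄, x₆ share exactly the 3 values {1, 2, 6}; by pigeonhole those values go to them, so strike 1, 2, 6 from x₁, x₅.
x₁'s domain is down to {5}, so x₁ = 5. Remove 5 from x₃.
x₅'s domain is down to {4}, so x₅ = 4.
Determined: x₁=5, x₅=4. The other variables each still have more than one consistent value. That makes 2.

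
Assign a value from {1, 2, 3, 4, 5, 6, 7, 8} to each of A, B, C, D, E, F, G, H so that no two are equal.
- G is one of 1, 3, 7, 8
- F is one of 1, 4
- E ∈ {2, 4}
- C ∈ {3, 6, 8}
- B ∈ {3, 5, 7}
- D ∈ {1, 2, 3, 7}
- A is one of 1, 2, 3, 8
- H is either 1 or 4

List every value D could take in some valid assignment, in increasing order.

3, 7

The 8 variables together cover exactly {1, 2, 3, 4, 5, 6, 7, 8} — 8 values for 8 variables — and 5 appears only in B's list, so B = 5.
The 7 still-open variables together cover exactly {1, 2, 3, 4, 6, 7, 8} — 7 values for 7 variables — and 6 appears only in C's list, so C = 6.
F and H between them cover only {1, 4} — a naked pair. Remove those values from A, D, E, G.
E's domain is down to {2}, so E = 2. So A, D can't be 2.
No further eliminations apply; D can still be any of 3, 7.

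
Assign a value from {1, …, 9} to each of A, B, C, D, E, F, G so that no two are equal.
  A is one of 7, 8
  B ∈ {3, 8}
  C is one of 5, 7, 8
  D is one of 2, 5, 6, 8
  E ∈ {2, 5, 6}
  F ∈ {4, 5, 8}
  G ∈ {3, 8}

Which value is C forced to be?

The 7 variables together cover exactly {2, 3, 4, 5, 6, 7, 8} — 7 values for 7 variables — and 4 appears only in F's list, so F = 4.
B and G share exactly the 2 values {3, 8}; by pigeonhole those values go to them, so strike 3, 8 from A, C, D.
That leaves A = 7. So C can't be 7.
So C = 5.

5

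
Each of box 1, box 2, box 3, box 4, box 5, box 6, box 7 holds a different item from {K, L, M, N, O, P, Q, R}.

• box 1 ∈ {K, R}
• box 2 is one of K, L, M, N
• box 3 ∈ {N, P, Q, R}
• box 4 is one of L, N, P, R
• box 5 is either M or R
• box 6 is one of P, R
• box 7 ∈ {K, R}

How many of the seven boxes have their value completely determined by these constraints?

The 7 variables draw from only 7 values {K, L, M, N, P, Q, R}, so each is used; only box 3 can be Q, hence box 3 = Q.
box 1 and box 7 share exactly the 2 values {K, R}; by pigeonhole those values go to them, so strike K, R from box 2, box 4, box 5, box 6.
box 5's domain is down to {M}, so box 5 = M. So box 2 can't be M.
box 6's domain is down to {P}, so box 6 = P. Eliminate P elsewhere: box 4.
Determined: box 3=Q, box 5=M, box 6=P. The other boxes each still have more than one consistent value. That makes 3.

3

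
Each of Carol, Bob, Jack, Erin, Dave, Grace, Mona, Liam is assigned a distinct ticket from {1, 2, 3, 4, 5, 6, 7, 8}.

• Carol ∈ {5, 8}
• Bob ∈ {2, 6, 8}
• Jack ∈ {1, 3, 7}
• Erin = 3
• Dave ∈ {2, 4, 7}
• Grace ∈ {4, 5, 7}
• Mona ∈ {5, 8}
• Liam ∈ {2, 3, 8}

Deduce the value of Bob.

Erin's domain is down to {3}, so Erin = 3. Strike 3 from Jack, Liam.
The 7 still-open variables draw from only 7 values {1, 2, 4, 5, 6, 7, 8}, so each is used; only Jack can be 1, hence Jack = 1.
The 6 still-open variables together cover exactly {2, 4, 5, 6, 7, 8} — 6 values for 6 variables — and 6 appears only in Bob's list, so Bob = 6.

6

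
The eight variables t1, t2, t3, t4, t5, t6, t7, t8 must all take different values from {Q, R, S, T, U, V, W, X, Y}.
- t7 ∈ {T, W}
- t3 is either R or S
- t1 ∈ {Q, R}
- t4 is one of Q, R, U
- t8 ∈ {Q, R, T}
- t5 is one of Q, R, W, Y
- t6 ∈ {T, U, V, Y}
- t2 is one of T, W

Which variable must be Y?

The 8 variables draw from only 8 values {Q, R, S, T, U, V, W, Y}, so each is used; only t3 can be S, hence t3 = S.
The 7 still-open variables together cover exactly {Q, R, T, U, V, W, Y} — 7 values for 7 variables — and V appears only in t6's list, so t6 = V.
The 6 still-open variables together cover exactly {Q, R, T, U, W, Y} — 6 values for 6 variables — and U appears only in t4's list, so t4 = U.
Among the 5 still-open variables, Y fits only t5 (and all 5 values in {Q, R, T, W, Y} must be used), so t5 = Y.

t5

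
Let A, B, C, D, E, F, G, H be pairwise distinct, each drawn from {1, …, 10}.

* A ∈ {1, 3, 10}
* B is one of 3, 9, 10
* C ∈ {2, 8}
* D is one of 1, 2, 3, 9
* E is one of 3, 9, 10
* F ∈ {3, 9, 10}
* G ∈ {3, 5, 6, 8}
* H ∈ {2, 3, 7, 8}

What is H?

7

B, E, F between them cover only {3, 9, 10} — a naked triple. Remove those values from A, D, G, H.
A has just one choice, so A = 1. Remove 1 from D.
D's domain is down to {2}, so D = 2. So C, H can't be 2.
C has just one choice, so C = 8. So G, H can't be 8.
So H = 7.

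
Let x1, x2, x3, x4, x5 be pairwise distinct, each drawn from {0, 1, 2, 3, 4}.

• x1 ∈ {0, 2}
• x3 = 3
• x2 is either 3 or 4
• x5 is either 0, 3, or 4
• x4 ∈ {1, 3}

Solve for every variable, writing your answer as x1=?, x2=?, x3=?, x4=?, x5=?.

x1=2, x2=4, x3=3, x4=1, x5=0

x3 has just one choice, so x3 = 3. Remove 3 from x2, x4, x5.
x4's domain is down to {1}, so x4 = 1.
x2's domain is down to {4}, so x2 = 4. So x5 can't be 4.
That leaves x5 = 0. Eliminate 0 elsewhere: x1.
x1's domain is down to {2}, so x1 = 2.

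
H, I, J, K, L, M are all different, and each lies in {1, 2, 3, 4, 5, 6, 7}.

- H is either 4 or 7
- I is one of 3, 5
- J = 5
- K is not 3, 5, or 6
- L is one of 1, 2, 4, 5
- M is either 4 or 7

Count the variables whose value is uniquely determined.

2

J's domain is down to {5}, so J = 5. Eliminate 5 elsewhere: I, L.
I's domain is down to {3}, so I = 3.
H and M between them cover only {4, 7} — a naked pair. Remove those values from K, L.
Determined: I=3, J=5. The other variables each still have more than one consistent value. That makes 2.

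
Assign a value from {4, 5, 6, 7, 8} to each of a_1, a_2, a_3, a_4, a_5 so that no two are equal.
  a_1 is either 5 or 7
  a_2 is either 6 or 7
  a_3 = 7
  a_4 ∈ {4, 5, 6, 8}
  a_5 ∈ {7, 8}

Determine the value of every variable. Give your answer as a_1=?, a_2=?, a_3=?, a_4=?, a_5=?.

a_1=5, a_2=6, a_3=7, a_4=4, a_5=8

a_3 has just one choice, so a_3 = 7. Remove 7 from a_1, a_2, a_5.
a_5's domain is down to {8}, so a_5 = 8. Remove 8 from a_4.
a_1 must be 5 (only option left). Strike 5 from a_4.
a_2's domain is down to {6}, so a_2 = 6. Strike 6 from a_4.
a_4 has just one choice, so a_4 = 4.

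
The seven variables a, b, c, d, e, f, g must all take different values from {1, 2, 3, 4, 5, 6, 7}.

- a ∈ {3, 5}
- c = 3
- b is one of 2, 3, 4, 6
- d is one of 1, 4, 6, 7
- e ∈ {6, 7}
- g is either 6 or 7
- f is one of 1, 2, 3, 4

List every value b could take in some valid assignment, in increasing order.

c has just one choice, so c = 3. Strike 3 from a, b, f.
a has just one choice, so a = 5.
e and g between them cover only {6, 7} — a naked pair. Remove those values from b, d.
No further eliminations apply; b can still be any of 2, 4.

2, 4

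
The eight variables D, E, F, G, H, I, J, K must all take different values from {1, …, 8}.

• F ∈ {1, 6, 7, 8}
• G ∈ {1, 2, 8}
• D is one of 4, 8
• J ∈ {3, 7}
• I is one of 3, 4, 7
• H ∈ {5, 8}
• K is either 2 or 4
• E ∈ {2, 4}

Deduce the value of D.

8

The 8 variables draw from only 8 values {1, 2, 3, 4, 5, 6, 7, 8}, so each is used; only H can be 5, hence H = 5.
The 7 still-open variables draw from only 7 values {1, 2, 3, 4, 6, 7, 8}, so each is used; only F can be 6, hence F = 6.
The 6 still-open variables draw from only 6 values {1, 2, 3, 4, 7, 8}, so each is used; only G can be 1, hence G = 1.
The 5 still-open variables together cover exactly {2, 3, 4, 7, 8} — 5 values for 5 variables — and 8 appears only in D's list, so D = 8.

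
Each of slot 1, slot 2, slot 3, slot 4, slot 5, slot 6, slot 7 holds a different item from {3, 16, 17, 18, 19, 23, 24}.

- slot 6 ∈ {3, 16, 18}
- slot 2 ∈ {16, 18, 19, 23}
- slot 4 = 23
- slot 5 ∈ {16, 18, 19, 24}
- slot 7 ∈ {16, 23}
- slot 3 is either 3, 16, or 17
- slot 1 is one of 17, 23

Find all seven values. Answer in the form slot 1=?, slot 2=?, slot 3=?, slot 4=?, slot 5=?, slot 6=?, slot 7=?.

slot 1=17, slot 2=19, slot 3=3, slot 4=23, slot 5=24, slot 6=18, slot 7=16

slot 4's domain is down to {23}, so slot 4 = 23. Remove 23 from slot 1, slot 2, slot 7.
That leaves slot 7 = 16. So slot 2, slot 3, slot 5, slot 6 can't be 16.
slot 1's domain is down to {17}, so slot 1 = 17. Eliminate 17 elsewhere: slot 3.
slot 3's domain is down to {3}, so slot 3 = 3. Remove 3 from slot 6.
slot 6 must be 18 (only option left). Strike 18 from slot 2, slot 5.
That leaves slot 2 = 19. Strike 19 from slot 5.
slot 5's domain is down to {24}, so slot 5 = 24.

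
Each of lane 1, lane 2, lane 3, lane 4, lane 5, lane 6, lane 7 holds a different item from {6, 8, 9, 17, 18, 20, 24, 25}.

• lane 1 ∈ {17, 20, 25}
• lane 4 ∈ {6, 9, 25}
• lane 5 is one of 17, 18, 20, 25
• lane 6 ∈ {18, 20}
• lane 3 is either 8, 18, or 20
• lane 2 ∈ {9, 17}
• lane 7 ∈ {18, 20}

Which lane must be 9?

Among the 7 variables, 6 fits only lane 4 (and all 7 values in {6, 8, 9, 17, 18, 20, 25} must be used), so lane 4 = 6.
The 6 still-open variables draw from only 6 values {8, 9, 17, 18, 20, 25}, so each is used; only lane 3 can be 8, hence lane 3 = 8.
The 5 still-open variables together cover exactly {9, 17, 18, 20, 25} — 5 values for 5 variables — and 9 appears only in lane 2's list, so lane 2 = 9.

lane 2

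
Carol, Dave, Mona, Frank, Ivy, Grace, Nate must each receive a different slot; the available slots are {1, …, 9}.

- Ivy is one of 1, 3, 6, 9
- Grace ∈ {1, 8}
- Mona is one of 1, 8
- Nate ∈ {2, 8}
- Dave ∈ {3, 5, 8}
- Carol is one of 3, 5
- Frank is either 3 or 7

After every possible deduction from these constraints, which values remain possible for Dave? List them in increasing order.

3, 5

Mona and Grace share exactly the 2 values {1, 8}; by pigeonhole those values go to them, so strike 1, 8 from Dave, Ivy, Nate.
That leaves Nate = 2.
Carol and Dave share exactly the 2 values {3, 5}; by pigeonhole those values go to them, so strike 3, 5 from Frank, Ivy.
That leaves Frank = 7.
No further eliminations apply; Dave can still be any of 3, 5.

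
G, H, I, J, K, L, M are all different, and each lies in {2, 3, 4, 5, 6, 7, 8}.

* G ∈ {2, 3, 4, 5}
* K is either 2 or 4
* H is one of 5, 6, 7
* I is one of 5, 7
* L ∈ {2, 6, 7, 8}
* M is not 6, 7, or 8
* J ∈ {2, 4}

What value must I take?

7

Among the 7 variables, 8 fits only L (and all 7 values in {2, 3, 4, 5, 6, 7, 8} must be used), so L = 8.
The 6 still-open variables draw from only 6 values {2, 3, 4, 5, 6, 7}, so each is used; only H can be 6, hence H = 6.
Among the 5 still-open variables, 7 fits only I (and all 5 values in {2, 3, 4, 5, 7} must be used), so I = 7.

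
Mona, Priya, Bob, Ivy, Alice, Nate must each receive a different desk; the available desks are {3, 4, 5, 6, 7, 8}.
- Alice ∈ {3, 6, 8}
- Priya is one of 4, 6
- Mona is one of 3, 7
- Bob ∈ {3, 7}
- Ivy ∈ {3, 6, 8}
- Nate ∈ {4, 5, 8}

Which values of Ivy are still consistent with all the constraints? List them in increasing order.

6, 8

The 6 variables together cover exactly {3, 4, 5, 6, 7, 8} — 6 values for 6 variables — and 5 appears only in Nate's list, so Nate = 5.
Among the 5 still-open variables, 4 fits only Priya (and all 5 values in {3, 4, 6, 7, 8} must be used), so Priya = 4.
The 2 variables Mona and Bob are confined to {3, 7}, which locks those values in; drop them from Ivy, Alice.
No further eliminations apply; Ivy can still be any of 6, 8.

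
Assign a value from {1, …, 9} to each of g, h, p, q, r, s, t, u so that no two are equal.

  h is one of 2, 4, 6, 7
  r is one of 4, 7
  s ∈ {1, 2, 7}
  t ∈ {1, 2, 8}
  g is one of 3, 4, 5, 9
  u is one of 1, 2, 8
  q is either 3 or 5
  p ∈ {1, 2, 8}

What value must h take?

6

The 3 variables p, t, u are confined to {1, 2, 8}, which locks those values in; drop them from h, s.
s has just one choice, so s = 7. Eliminate 7 elsewhere: h, r.
r has just one choice, so r = 4. Strike 4 from g, h.
So h = 6.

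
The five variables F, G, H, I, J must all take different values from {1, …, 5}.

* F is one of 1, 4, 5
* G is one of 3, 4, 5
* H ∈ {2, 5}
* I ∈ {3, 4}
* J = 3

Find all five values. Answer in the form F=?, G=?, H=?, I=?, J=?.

F=1, G=5, H=2, I=4, J=3

J must be 3 (only option left). Eliminate 3 elsewhere: G, I.
I must be 4 (only option left). Eliminate 4 elsewhere: F, G.
G has just one choice, so G = 5. Strike 5 from F, H.
H's domain is down to {2}, so H = 2.
That leaves F = 1.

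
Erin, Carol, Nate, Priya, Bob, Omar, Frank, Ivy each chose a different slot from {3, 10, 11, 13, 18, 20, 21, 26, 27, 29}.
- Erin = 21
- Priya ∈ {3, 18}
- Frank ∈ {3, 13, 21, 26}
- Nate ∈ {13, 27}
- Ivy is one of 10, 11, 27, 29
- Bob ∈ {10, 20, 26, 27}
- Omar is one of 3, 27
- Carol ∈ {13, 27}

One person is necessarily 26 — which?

Frank

Erin must be 21 (only option left). Eliminate 21 elsewhere: Frank.
Carol and Nate between them cover only {13, 27} — a naked pair. Remove those values from Bob, Omar, Frank, Ivy.
Omar must be 3 (only option left). So Priya, Frank can't be 3.
So 26 goes to Frank.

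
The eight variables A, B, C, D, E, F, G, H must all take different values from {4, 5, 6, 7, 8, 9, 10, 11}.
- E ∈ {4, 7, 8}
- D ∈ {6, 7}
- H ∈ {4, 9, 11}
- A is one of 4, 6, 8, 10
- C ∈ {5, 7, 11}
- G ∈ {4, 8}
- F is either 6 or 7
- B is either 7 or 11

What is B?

11

Among the 8 variables, 5 fits only C (and all 8 values in {4, 5, 6, 7, 8, 9, 10, 11} must be used), so C = 5.
Among the 7 still-open variables, 9 fits only H (and all 7 values in {4, 6, 7, 8, 9, 10, 11} must be used), so H = 9.
Among the 6 still-open variables, 10 fits only A (and all 6 values in {4, 6, 7, 8, 10, 11} must be used), so A = 10.
Among the 5 still-open variables, 11 fits only B (and all 5 values in {4, 6, 7, 8, 11} must be used), so B = 11.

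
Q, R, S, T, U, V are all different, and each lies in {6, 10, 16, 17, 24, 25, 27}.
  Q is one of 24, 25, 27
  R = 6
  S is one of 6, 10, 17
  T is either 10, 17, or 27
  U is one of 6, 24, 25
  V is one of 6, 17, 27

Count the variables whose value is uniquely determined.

1

R has just one choice, so R = 6. So S, U, V can't be 6.
S, T, V between them cover only {10, 17, 27} — a naked triple. Remove those values from Q.
Determined: R=6. The other variables each still have more than one consistent value. That makes 1.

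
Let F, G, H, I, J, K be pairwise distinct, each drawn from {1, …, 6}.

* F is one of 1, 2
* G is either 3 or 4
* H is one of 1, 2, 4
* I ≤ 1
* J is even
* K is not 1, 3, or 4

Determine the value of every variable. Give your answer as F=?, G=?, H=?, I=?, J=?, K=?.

I's domain is down to {1}, so I = 1. So F, H can't be 1.
F has just one choice, so F = 2. So H, J, K can't be 2.
That leaves H = 4. Remove 4 from G, J.
J has just one choice, so J = 6. Eliminate 6 elsewhere: K.
K's domain is down to {5}, so K = 5.
G has just one choice, so G = 3.

F=2, G=3, H=4, I=1, J=6, K=5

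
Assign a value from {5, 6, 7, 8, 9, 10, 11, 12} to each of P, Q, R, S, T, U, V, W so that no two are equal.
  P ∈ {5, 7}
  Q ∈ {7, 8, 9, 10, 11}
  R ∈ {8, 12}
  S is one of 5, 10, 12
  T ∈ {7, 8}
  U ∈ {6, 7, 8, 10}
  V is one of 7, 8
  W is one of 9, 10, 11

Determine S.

The 8 variables together cover exactly {5, 6, 7, 8, 9, 10, 11, 12} — 8 values for 8 variables — and 6 appears only in U's list, so U = 6.
T and V between them cover only {7, 8} — a naked pair. Remove those values from P, Q, R.
That leaves P = 5. So S can't be 5.
R's domain is down to {12}, so R = 12. Strike 12 from S.
So S = 10.

10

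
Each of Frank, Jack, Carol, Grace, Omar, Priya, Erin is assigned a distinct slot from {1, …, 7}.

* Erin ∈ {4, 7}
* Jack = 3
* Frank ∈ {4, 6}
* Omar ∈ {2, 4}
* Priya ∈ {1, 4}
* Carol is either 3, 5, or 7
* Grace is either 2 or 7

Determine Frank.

Jack has just one choice, so Jack = 3. Remove 3 from Carol.
The 6 still-open variables together cover exactly {1, 2, 4, 5, 6, 7} — 6 values for 6 variables — and 1 appears only in Priya's list, so Priya = 1.
Among the 5 still-open variables, 5 fits only Carol (and all 5 values in {2, 4, 5, 6, 7} must be used), so Carol = 5.
The 4 still-open variables draw from only 4 values {2, 4, 6, 7}, so each is used; only Frank can be 6, hence Frank = 6.

6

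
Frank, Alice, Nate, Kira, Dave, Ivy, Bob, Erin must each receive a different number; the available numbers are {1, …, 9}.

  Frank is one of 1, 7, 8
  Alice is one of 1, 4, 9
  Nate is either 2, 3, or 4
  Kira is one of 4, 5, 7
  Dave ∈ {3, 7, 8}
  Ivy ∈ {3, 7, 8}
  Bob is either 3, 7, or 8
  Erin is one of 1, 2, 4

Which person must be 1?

The 8 variables draw from only 8 values {1, 2, 3, 4, 5, 7, 8, 9}, so each is used; only Kira can be 5, hence Kira = 5.
The 7 still-open variables together cover exactly {1, 2, 3, 4, 7, 8, 9} — 7 values for 7 variables — and 9 appears only in Alice's list, so Alice = 9.
Dave, Ivy, Bob between them cover only {3, 7, 8} — a naked triple. Remove those values from Frank, Nate.
So 1 goes to Frank.

Frank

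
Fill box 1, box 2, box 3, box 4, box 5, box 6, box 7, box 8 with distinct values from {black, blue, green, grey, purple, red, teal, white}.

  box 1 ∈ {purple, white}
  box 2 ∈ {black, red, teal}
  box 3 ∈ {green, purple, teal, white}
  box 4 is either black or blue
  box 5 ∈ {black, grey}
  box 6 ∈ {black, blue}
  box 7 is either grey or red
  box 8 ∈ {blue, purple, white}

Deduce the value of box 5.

grey

Among the 8 variables, green fits only box 3 (and all 8 values in {black, blue, green, grey, purple, red, teal, white} must be used), so box 3 = green.
The 7 still-open variables together cover exactly {black, blue, grey, purple, red, teal, white} — 7 values for 7 variables — and teal appears only in box 2's list, so box 2 = teal.
The 6 still-open variables together cover exactly {black, blue, grey, purple, red, white} — 6 values for 6 variables — and red appears only in box 7's list, so box 7 = red.
The 5 still-open variables together cover exactly {black, blue, grey, purple, white} — 5 values for 5 variables — and grey appears only in box 5's list, so box 5 = grey.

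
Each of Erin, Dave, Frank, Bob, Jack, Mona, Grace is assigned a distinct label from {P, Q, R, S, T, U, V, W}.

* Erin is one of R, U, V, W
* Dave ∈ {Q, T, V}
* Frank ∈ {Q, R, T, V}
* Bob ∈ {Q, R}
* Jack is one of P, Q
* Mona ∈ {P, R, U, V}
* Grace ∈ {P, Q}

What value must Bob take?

R

Among the 7 variables, W fits only Erin (and all 7 values in {P, Q, R, T, U, V, W} must be used), so Erin = W.
Among the 6 still-open variables, U fits only Mona (and all 6 values in {P, Q, R, T, U, V} must be used), so Mona = U.
Jack and Grace between them cover only {P, Q} — a naked pair. Remove those values from Dave, Frank, Bob.
So Bob = R.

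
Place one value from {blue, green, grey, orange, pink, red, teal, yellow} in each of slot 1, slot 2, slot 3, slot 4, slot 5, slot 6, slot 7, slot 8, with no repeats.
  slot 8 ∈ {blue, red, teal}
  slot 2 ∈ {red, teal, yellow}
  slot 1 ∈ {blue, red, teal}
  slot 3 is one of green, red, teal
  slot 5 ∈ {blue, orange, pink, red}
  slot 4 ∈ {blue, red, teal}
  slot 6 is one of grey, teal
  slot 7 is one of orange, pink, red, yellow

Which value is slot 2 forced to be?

The 8 variables together cover exactly {blue, green, grey, orange, pink, red, teal, yellow} — 8 values for 8 variables — and green appears only in slot 3's list, so slot 3 = green.
The 7 still-open variables together cover exactly {blue, grey, orange, pink, red, teal, yellow} — 7 values for 7 variables — and grey appears only in slot 6's list, so slot 6 = grey.
The 3 variables slot 1, slot 4, slot 8 are confined to {blue, red, teal}, which locks those values in; drop them from slot 2, slot 5, slot 7.
So slot 2 = yellow.

yellow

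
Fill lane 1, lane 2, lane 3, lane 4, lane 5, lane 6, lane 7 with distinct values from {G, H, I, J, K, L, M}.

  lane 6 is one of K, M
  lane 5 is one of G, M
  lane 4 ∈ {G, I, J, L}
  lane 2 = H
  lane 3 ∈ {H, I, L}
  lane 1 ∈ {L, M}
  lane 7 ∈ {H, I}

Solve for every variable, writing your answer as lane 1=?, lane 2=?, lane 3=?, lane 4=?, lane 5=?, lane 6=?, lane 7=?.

lane 1=M, lane 2=H, lane 3=L, lane 4=J, lane 5=G, lane 6=K, lane 7=I

lane 2 must be H (only option left). Eliminate H elsewhere: lane 3, lane 7.
lane 7 must be I (only option left). So lane 3, lane 4 can't be I.
lane 3 has just one choice, so lane 3 = L. So lane 1, lane 4 can't be L.
lane 1 must be M (only option left). Eliminate M elsewhere: lane 5, lane 6.
lane 5's domain is down to {G}, so lane 5 = G. Eliminate G elsewhere: lane 4.
lane 6 has just one choice, so lane 6 = K.
lane 4's domain is down to {J}, so lane 4 = J.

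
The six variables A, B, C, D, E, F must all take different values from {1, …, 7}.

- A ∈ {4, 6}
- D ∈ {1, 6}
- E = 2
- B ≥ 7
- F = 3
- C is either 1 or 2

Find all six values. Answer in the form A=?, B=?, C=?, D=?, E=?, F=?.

A=4, B=7, C=1, D=6, E=2, F=3

B's domain is down to {7}, so B = 7.
That leaves E = 2. Remove 2 from C.
F must be 3 (only option left).
C must be 1 (only option left). Strike 1 from D.
D must be 6 (only option left). So A can't be 6.
A's domain is down to {4}, so A = 4.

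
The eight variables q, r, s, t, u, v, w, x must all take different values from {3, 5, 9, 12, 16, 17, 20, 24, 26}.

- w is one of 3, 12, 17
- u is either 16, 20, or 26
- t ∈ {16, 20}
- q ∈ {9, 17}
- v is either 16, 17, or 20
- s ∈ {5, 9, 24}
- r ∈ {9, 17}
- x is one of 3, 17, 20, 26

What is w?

q and r share exactly the 2 values {9, 17}; by pigeonhole those values go to them, so strike 9, 17 from s, v, w, x.
The 2 variables t and v are confined to {16, 20}, which locks those values in; drop them from u, x.
That leaves u = 26. Strike 26 from x.
x's domain is down to {3}, so x = 3. Remove 3 from w.
So w = 12.

12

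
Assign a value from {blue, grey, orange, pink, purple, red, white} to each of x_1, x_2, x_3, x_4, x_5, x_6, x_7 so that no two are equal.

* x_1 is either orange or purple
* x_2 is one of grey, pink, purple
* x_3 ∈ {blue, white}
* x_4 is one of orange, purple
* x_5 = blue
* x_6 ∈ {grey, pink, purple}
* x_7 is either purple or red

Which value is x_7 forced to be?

red

x_5's domain is down to {blue}, so x_5 = blue. Eliminate blue elsewhere: x_3.
That leaves x_3 = white.
Among the 5 still-open variables, red fits only x_7 (and all 5 values in {grey, orange, pink, purple, red} must be used), so x_7 = red.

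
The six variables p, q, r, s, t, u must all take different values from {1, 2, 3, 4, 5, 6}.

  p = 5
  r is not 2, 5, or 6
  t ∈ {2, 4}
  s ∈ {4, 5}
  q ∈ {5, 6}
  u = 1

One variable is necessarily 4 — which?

s

p has just one choice, so p = 5. Strike 5 from q, s.
So 4 goes to s.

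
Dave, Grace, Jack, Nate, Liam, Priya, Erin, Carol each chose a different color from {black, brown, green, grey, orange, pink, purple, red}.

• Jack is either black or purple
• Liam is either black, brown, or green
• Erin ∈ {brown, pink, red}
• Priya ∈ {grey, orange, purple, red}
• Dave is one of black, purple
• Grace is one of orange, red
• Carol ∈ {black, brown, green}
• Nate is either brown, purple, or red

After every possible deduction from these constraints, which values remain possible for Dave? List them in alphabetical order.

black, purple

The 8 variables draw from only 8 values {black, brown, green, grey, orange, pink, purple, red}, so each is used; only Priya can be grey, hence Priya = grey.
The 7 still-open variables together cover exactly {black, brown, green, orange, pink, purple, red} — 7 values for 7 variables — and orange appears only in Grace's list, so Grace = orange.
The 6 still-open variables draw from only 6 values {black, brown, green, pink, purple, red}, so each is used; only Erin can be pink, hence Erin = pink.
Among the 5 still-open variables, red fits only Nate (and all 5 values in {black, brown, green, purple, red} must be used), so Nate = red.
The 2 variables Dave and Jack are confined to {black, purple}, which locks those values in; drop them from Liam, Carol.
No further eliminations apply; Dave can still be any of black, purple.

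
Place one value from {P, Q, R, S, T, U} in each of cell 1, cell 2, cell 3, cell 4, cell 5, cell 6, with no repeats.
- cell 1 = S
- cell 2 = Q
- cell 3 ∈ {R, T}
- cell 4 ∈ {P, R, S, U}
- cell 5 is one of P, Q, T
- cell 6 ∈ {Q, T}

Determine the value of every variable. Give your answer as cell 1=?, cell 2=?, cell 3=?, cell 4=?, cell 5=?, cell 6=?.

cell 1=S, cell 2=Q, cell 3=R, cell 4=U, cell 5=P, cell 6=T

cell 1 has just one choice, so cell 1 = S. Remove S from cell 4.
cell 2's domain is down to {Q}, so cell 2 = Q. Remove Q from cell 5, cell 6.
cell 6 must be T (only option left). Strike T from cell 3, cell 5.
cell 3 must be R (only option left). Remove R from cell 4.
cell 5 has just one choice, so cell 5 = P. Remove P from cell 4.
cell 4 must be U (only option left).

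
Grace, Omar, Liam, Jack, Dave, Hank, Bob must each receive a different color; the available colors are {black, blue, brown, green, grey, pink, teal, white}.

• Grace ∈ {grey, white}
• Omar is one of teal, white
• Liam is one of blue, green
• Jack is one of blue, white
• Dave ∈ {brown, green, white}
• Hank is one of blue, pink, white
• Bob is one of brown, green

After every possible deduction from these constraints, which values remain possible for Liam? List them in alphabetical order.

blue, green

The 7 variables draw from only 7 values {blue, brown, green, grey, pink, teal, white}, so each is used; only Grace can be grey, hence Grace = grey.
The 6 still-open variables together cover exactly {blue, brown, green, pink, teal, white} — 6 values for 6 variables — and pink appears only in Hank's list, so Hank = pink.
Among the 5 still-open variables, teal fits only Omar (and all 5 values in {blue, brown, green, teal, white} must be used), so Omar = teal.
No further eliminations apply; Liam can still be any of blue, green.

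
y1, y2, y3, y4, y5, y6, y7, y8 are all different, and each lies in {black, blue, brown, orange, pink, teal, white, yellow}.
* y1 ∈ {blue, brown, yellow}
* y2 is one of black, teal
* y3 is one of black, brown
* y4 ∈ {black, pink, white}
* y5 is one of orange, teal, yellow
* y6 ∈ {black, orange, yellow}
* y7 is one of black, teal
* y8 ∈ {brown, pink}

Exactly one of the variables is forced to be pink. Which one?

Among the 8 variables, blue fits only y1 (and all 8 values in {black, blue, brown, orange, pink, teal, white, yellow} must be used), so y1 = blue.
Among the 7 still-open variables, white fits only y4 (and all 7 values in {black, brown, orange, pink, teal, white, yellow} must be used), so y4 = white.
Among the 6 still-open variables, pink fits only y8 (and all 6 values in {black, brown, orange, pink, teal, yellow} must be used), so y8 = pink.

y8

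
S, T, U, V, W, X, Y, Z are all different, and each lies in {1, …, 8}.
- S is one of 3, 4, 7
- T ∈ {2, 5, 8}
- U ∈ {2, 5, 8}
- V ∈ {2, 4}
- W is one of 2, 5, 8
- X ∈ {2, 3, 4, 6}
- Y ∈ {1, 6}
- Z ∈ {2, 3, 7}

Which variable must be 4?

The 8 variables together cover exactly {1, 2, 3, 4, 5, 6, 7, 8} — 8 values for 8 variables — and 1 appears only in Y's list, so Y = 1.
The 7 still-open variables together cover exactly {2, 3, 4, 5, 6, 7, 8} — 7 values for 7 variables — and 6 appears only in X's list, so X = 6.
T, U, W between them cover only {2, 5, 8} — a naked triple. Remove those values from V, Z.
So 4 goes to V.

V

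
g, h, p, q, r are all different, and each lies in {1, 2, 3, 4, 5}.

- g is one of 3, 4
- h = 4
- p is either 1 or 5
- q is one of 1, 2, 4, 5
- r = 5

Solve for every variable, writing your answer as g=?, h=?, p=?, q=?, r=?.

g=3, h=4, p=1, q=2, r=5

h must be 4 (only option left). Strike 4 from g, q.
r's domain is down to {5}, so r = 5. So p, q can't be 5.
g must be 3 (only option left).
That leaves p = 1. Strike 1 from q.
That leaves q = 2.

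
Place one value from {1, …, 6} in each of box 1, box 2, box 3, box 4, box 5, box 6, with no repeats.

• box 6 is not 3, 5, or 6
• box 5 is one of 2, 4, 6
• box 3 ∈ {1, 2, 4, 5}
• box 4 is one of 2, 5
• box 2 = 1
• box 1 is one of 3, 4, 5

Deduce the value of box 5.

6

box 2 must be 1 (only option left). Eliminate 1 elsewhere: box 3, box 6.
The 5 still-open variables draw from only 5 values {2, 3, 4, 5, 6}, so each is used; only box 1 can be 3, hence box 1 = 3.
The 4 still-open variables draw from only 4 values {2, 4, 5, 6}, so each is used; only box 5 can be 6, hence box 5 = 6.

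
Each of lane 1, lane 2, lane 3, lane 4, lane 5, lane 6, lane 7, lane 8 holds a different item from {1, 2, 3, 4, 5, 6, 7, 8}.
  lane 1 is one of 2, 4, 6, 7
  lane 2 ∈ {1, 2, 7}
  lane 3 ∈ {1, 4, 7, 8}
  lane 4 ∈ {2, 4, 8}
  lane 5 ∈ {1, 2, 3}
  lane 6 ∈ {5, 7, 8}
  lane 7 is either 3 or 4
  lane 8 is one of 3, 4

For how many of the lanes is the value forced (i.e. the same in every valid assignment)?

2

Among the 8 variables, 5 fits only lane 6 (and all 8 values in {1, 2, 3, 4, 5, 6, 7, 8} must be used), so lane 6 = 5.
Among the 7 still-open variables, 6 fits only lane 1 (and all 7 values in {1, 2, 3, 4, 6, 7, 8} must be used), so lane 1 = 6.
The 2 variables lane 7 and lane 8 are confined to {3, 4}, which locks those values in; drop them from lane 3, lane 4, lane 5.
Determined: lane 1=6, lane 6=5. The other lanes each still have more than one consistent value. That makes 2.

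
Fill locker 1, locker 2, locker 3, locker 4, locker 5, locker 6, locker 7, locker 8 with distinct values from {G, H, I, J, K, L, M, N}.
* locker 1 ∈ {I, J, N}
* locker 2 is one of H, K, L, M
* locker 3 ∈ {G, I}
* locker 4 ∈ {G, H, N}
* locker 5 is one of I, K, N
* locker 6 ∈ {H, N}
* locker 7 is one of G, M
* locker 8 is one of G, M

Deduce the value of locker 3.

The 8 variables draw from only 8 values {G, H, I, J, K, L, M, N}, so each is used; only locker 1 can be J, hence locker 1 = J.
Among the 7 still-open variables, L fits only locker 2 (and all 7 values in {G, H, I, K, L, M, N} must be used), so locker 2 = L.
The 6 still-open variables draw from only 6 values {G, H, I, K, M, N}, so each is used; only locker 5 can be K, hence locker 5 = K.
The 5 still-open variables together cover exactly {G, H, I, M, N} — 5 values for 5 variables — and I appears only in locker 3's list, so locker 3 = I.

I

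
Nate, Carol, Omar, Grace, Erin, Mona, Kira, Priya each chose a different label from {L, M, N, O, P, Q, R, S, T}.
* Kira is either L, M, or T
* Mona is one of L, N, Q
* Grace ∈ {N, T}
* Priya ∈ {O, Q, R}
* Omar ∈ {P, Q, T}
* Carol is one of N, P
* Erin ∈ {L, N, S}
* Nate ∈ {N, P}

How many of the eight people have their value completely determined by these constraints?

Nate and Carol share exactly the 2 values {N, P}; by pigeonhole those values go to them, so strike N, P from Omar, Grace, Erin, Mona.
That leaves Grace = T. So Omar, Kira can't be T.
That leaves Omar = Q. Eliminate Q elsewhere: Mona, Priya.
Mona has just one choice, so Mona = L. Strike L from Erin, Kira.
That leaves Kira = M.
Erin must be S (only option left).
Determined: Omar=Q, Grace=T, Erin=S, Mona=L, Kira=M. The other people each still have more than one consistent value. That makes 5.

5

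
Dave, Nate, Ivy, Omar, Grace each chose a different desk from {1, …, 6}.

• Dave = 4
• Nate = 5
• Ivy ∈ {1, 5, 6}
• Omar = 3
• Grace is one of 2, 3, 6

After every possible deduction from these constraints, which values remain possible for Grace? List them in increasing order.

2, 6

Dave's domain is down to {4}, so Dave = 4.
That leaves Nate = 5. Strike 5 from Ivy.
Omar has just one choice, so Omar = 3. Strike 3 from Grace.
No further eliminations apply; Grace can still be any of 2, 6.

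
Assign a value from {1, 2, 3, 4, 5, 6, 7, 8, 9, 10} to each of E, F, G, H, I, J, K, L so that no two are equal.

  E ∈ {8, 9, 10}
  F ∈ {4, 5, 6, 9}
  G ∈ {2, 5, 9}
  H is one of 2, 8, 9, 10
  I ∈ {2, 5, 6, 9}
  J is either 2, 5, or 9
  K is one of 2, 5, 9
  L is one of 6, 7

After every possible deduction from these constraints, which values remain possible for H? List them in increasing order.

8, 10

Among the 8 variables, 4 fits only F (and all 8 values in {2, 4, 5, 6, 7, 8, 9, 10} must be used), so F = 4.
The 7 still-open variables draw from only 7 values {2, 5, 6, 7, 8, 9, 10}, so each is used; only L can be 7, hence L = 7.
The 6 still-open variables together cover exactly {2, 5, 6, 8, 9, 10} — 6 values for 6 variables — and 6 appears only in I's list, so I = 6.
The 3 variables G, J, K are confined to {2, 5, 9}, which locks those values in; drop them from E, H.
No further eliminations apply; H can still be any of 8, 10.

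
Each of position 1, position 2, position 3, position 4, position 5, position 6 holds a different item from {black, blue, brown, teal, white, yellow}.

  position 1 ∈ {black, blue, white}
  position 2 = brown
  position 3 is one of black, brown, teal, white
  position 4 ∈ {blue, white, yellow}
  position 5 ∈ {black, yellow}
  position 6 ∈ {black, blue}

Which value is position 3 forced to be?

position 2 has just one choice, so position 2 = brown. Strike brown from position 3.
Among the 5 still-open variables, teal fits only position 3 (and all 5 values in {black, blue, teal, white, yellow} must be used), so position 3 = teal.

teal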